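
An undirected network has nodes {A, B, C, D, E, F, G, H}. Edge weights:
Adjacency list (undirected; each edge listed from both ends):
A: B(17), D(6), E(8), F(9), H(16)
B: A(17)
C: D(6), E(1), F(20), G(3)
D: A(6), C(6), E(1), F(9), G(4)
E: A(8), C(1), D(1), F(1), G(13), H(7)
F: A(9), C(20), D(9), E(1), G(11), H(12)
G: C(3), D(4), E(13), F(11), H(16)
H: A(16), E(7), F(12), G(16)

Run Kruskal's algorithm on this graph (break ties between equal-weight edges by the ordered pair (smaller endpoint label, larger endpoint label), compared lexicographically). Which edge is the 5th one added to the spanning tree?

Kruskal: consider edges lightest-first.
C—E (1): add — endpoints in different components.
D—E (1): add — endpoints in different components.
E—F (1): add — endpoints in different components.
C—G (3): add — endpoints in different components.
D—G (4): skip — D and G already connected.
A—D (6): add — endpoints in different components.
C—D (6): skip — C and D already connected.
E—H (7): add — endpoints in different components.
A—E (8): skip — A and E already connected.
A—F (9): skip — A and F already connected.
D—F (9): skip — D and F already connected.
F—G (11): skip — F and G already connected.
F—H (12): skip — F and H already connected.
E—G (13): skip — E and G already connected.
A—H (16): skip — A and H already connected.
G—H (16): skip — G and H already connected.
A—B (17): add — endpoints in different components.
The 5th edge added is A—D.

A-D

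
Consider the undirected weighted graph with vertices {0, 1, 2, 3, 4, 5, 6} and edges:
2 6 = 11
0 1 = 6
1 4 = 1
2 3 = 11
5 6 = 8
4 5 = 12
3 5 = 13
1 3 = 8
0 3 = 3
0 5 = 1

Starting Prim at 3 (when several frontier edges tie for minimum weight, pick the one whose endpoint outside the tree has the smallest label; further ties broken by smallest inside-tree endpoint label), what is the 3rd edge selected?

0-1

Prim's algorithm from 3:
Step 1: cheapest edge leaving the tree is 0 3 (3); add 0.
Step 2: cheapest edge leaving the tree is 0 5 (1); add 5.
Step 3: cheapest edge leaving the tree is 0 1 (6); add 1.
Step 4: cheapest edge leaving the tree is 1 4 (1); add 4.
Step 5: cheapest edge leaving the tree is 5 6 (8); add 6.
Step 6: cheapest edge leaving the tree is 2 3 (11); add 2.
The 3rd edge added is 0 1.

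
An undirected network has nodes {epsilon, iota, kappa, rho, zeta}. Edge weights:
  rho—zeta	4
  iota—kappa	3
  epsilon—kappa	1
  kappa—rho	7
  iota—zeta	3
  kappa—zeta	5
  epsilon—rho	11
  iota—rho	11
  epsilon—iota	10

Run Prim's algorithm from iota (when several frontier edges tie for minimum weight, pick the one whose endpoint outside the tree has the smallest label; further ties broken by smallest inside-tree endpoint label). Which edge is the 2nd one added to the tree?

Grow the tree from iota using Prim:
Step 1: frontier [iota—kappa 3, iota—zeta 3, epsilon—iota 10, iota—rho 11] → take iota—kappa (3); add kappa.
Step 2: frontier [iota—zeta 3, epsilon—iota 10, iota—rho 11, epsilon—kappa 1, kappa—zeta 5, kappa—rho 7] → take epsilon—kappa (1); add epsilon.
Step 3: frontier [epsilon—rho 11, iota—zeta 3, iota—rho 11, kappa—zeta 5, kappa—rho 7] → take iota—zeta (3); add zeta.
Step 4: frontier [epsilon—rho 11, iota—rho 11, kappa—rho 7, rho—zeta 4] → take rho—zeta (4); add rho.
The 2nd edge added is epsilon—kappa.

epsilon-kappa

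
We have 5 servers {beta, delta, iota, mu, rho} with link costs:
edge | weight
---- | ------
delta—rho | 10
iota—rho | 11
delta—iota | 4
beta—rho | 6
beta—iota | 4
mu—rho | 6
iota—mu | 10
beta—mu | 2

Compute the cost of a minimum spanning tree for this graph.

16

Sort edges by weight, then run Kruskal:
beta—mu (2): add — endpoints in different components.
beta—iota (4): add — endpoints in different components.
delta—iota (4): add — endpoints in different components.
beta—rho (6): add — endpoints in different components.
MST edges: beta—mu, beta—iota, delta—iota, beta—rho; total weight 2+4+4+6 = 16.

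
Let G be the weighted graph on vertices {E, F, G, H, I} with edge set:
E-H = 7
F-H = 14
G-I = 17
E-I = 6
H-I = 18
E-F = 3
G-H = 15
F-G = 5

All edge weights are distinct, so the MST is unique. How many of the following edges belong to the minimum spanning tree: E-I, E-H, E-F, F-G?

4

Kruskal's algorithm — process edges by increasing weight (ties by edge label):
E-F (3): add — endpoints in different components.
F-G (5): add — endpoints in different components.
E-I (6): add — endpoints in different components.
E-H (7): add — endpoints in different components.
MST edge set: {E-F, F-G, E-I, E-H}.
Of the listed edges, {E-I, E-H, E-F, F-G} are in the MST → 4.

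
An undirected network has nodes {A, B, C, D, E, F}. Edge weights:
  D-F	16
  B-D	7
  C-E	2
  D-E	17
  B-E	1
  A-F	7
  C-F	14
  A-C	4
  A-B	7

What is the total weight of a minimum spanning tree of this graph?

Kruskal: consider edges lightest-first.
B-E (1): add — endpoints in different components.
C-E (2): add — endpoints in different components.
A-C (4): add — endpoints in different components.
A-B (7): skip — A and B already connected.
A-F (7): add — endpoints in different components.
B-D (7): add — endpoints in different components.
MST edges: B-E, C-E, A-C, A-F, B-D; total weight 1+2+4+7+7 = 21.

21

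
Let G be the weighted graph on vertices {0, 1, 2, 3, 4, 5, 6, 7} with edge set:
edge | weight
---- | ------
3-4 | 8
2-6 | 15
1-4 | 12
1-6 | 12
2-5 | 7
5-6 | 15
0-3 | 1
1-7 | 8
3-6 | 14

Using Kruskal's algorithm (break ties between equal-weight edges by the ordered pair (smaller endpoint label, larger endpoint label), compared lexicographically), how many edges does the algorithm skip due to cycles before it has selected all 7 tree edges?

1

Kruskal's algorithm — process edges by increasing weight (ties by edge label):
0-3 (1): add — endpoints in different components.
2-5 (7): add — endpoints in different components.
1-7 (8): add — endpoints in different components.
3-4 (8): add — endpoints in different components.
1-4 (12): add — endpoints in different components.
1-6 (12): add — endpoints in different components.
3-6 (14): skip — 3 and 6 already connected.
2-6 (15): add — endpoints in different components.
Edges rejected before the tree was complete: 1.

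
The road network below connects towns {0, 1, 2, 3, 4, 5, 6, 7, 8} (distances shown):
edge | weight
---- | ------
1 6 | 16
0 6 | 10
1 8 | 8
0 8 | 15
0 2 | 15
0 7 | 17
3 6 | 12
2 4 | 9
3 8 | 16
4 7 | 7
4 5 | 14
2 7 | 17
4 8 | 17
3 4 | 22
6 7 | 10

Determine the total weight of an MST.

Kruskal's algorithm — process edges by increasing weight (ties by edge label):
4 7 (7): add — endpoints in different components.
1 8 (8): add — endpoints in different components.
2 4 (9): add — endpoints in different components.
0 6 (10): add — endpoints in different components.
6 7 (10): add — endpoints in different components.
3 6 (12): add — endpoints in different components.
4 5 (14): add — endpoints in different components.
0 2 (15): skip — 0 and 2 already connected.
0 8 (15): add — endpoints in different components.
MST edges: 4 7, 1 8, 2 4, 0 6, 6 7, 3 6, 4 5, 0 8; total weight 7+8+9+10+10+12+14+15 = 85.

85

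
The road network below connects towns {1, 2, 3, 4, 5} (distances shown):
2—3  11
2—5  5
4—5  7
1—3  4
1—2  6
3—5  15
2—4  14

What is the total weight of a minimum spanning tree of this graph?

22

Sort edges by weight, then run Kruskal:
1—3 (4): add. Components now {1,3} {2} {4} {5}
2—5 (5): add. Components now {1,3} {2,5} {4}
1—2 (6): add. Components now {1,2,3,5} {4}
4—5 (7): add. Components now {1,2,3,4,5}
MST edges: 1—3, 2—5, 1—2, 4—5; total weight 4+5+6+7 = 22.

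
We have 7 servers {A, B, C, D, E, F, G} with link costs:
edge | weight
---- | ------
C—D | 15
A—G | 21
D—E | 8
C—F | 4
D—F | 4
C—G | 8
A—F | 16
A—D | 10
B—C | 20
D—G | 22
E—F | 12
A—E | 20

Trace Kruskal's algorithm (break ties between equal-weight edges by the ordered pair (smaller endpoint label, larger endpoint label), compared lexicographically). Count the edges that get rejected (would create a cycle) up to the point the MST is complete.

4

Sort edges by weight, then run Kruskal:
C—F (4): add — endpoints in different components.
D—F (4): add — endpoints in different components.
C—G (8): add — endpoints in different components.
D—E (8): add — endpoints in different components.
A—D (10): add — endpoints in different components.
E—F (12): skip — E and F already connected.
C—D (15): skip — C and D already connected.
A—F (16): skip — A and F already connected.
A—E (20): skip — A and E already connected.
B—C (20): add — endpoints in different components.
Edges rejected before the tree was complete: 4.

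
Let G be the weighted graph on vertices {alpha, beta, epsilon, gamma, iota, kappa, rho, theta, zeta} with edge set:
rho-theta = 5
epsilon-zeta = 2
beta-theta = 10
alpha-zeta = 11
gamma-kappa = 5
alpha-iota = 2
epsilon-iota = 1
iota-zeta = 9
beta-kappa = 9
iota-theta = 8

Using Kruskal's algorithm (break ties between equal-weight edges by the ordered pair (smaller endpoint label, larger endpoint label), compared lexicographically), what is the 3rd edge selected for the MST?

Sort edges by weight, then run Kruskal:
epsilon-iota (1): add — endpoints in different components.
alpha-iota (2): add — endpoints in different components.
epsilon-zeta (2): add — endpoints in different components.
gamma-kappa (5): add — endpoints in different components.
rho-theta (5): add — endpoints in different components.
iota-theta (8): add — endpoints in different components.
beta-kappa (9): add — endpoints in different components.
iota-zeta (9): skip — iota and zeta already connected.
beta-theta (10): add — endpoints in different components.
The 3rd edge added is epsilon-zeta.

epsilon-zeta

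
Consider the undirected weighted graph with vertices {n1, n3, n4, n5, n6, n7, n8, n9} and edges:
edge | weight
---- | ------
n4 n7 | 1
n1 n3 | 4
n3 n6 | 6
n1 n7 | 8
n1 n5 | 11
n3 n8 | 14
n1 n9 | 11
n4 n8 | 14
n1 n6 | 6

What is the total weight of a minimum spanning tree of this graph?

Grow the tree from n7 using Prim:
Step 1: frontier [n4 n7 1, n1 n7 8] → take n4 n7 (1); add n4.
Step 2: frontier [n4 n8 14, n1 n7 8] → take n1 n7 (8); add n1.
Step 3: frontier [n1 n3 4, n1 n6 6, n1 n5 11, n1 n9 11, n4 n8 14] → take n1 n3 (4); add n3.
Step 4: frontier [n1 n6 6, n1 n5 11, n1 n9 11, n3 n6 6, n3 n8 14, n4 n8 14] → take n1 n6 (6); add n6.
Step 5: frontier [n1 n5 11, n1 n9 11, n3 n8 14, n4 n8 14] → take n1 n5 (11); add n5.
Step 6: frontier [n1 n9 11, n3 n8 14, n4 n8 14] → take n1 n9 (11); add n9.
Step 7: frontier [n3 n8 14, n4 n8 14] → take n3 n8 (14); add n8.
MST edges: n4 n7, n1 n7, n1 n3, n1 n6, n1 n5, n1 n9, n3 n8; total weight 1+8+4+6+11+11+14 = 55.

55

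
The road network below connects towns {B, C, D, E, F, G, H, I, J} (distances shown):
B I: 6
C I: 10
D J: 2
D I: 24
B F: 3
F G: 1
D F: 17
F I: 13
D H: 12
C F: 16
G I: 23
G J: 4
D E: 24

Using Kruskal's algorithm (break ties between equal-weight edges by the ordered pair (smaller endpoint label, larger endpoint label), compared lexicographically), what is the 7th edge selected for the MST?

Kruskal's algorithm — process edges by increasing weight (ties by edge label):
F G (1): add — endpoints in different components.
D J (2): add — endpoints in different components.
B F (3): add — endpoints in different components.
G J (4): add — endpoints in different components.
B I (6): add — endpoints in different components.
C I (10): add — endpoints in different components.
D H (12): add — endpoints in different components.
F I (13): skip — F and I already connected.
C F (16): skip — C and F already connected.
D F (17): skip — D and F already connected.
G I (23): skip — G and I already connected.
D E (24): add — endpoints in different components.
The 7th edge added is D H.

D-H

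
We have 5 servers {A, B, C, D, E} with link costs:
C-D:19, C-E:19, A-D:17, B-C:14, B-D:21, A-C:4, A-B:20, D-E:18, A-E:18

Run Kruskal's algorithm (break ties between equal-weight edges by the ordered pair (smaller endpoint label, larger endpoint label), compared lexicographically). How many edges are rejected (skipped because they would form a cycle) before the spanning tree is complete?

Sort edges by weight, then run Kruskal:
A-C (4): add — endpoints in different components.
B-C (14): add — endpoints in different components.
A-D (17): add — endpoints in different components.
A-E (18): add — endpoints in different components.
Edges rejected before the tree was complete: 0.

0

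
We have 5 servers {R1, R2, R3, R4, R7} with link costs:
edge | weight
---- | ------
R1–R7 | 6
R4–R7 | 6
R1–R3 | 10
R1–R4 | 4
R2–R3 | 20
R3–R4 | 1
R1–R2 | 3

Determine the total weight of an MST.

14

Sort edges by weight, then run Kruskal:
R3–R4 (1): add — endpoints in different components.
R1–R2 (3): add — endpoints in different components.
R1–R4 (4): add — endpoints in different components.
R1–R7 (6): add — endpoints in different components.
MST edges: R3–R4, R1–R2, R1–R4, R1–R7; total weight 1+3+4+6 = 14.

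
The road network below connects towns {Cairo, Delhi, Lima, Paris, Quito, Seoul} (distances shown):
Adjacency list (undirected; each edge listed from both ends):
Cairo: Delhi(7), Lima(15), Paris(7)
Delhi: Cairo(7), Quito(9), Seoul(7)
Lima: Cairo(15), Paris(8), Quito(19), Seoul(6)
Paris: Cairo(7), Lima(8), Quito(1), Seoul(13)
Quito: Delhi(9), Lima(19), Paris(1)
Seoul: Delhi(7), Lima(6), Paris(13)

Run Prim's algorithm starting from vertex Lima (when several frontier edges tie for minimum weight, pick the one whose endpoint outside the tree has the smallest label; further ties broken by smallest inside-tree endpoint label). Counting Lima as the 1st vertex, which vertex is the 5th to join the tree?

Paris

Prim, starting at Lima.
Step 1: frontier [Lima–Seoul 6, Lima–Paris 8, Cairo–Lima 15, Lima–Quito 19] → take Lima–Seoul (6); add Seoul.
Step 2: frontier [Lima–Paris 8, Cairo–Lima 15, Lima–Quito 19, Delhi–Seoul 7, Paris–Seoul 13] → take Delhi–Seoul (7); add Delhi.
Step 3: frontier [Cairo–Delhi 7, Delhi–Quito 9, Lima–Paris 8, Cairo–Lima 15, Lima–Quito 19, Paris–Seoul 13] → take Cairo–Delhi (7); add Cairo.
Step 4: frontier [Cairo–Paris 7, Delhi–Quito 9, Lima–Paris 8, Lima–Quito 19, Paris–Seoul 13] → take Cairo–Paris (7); add Paris.
Step 5: frontier [Delhi–Quito 9, Lima–Quito 19, Paris–Quito 1] → take Paris–Quito (1); add Quito.
Vertex order: Lima, Seoul, Delhi, Cairo, Paris, Quito. The 5th vertex is Paris.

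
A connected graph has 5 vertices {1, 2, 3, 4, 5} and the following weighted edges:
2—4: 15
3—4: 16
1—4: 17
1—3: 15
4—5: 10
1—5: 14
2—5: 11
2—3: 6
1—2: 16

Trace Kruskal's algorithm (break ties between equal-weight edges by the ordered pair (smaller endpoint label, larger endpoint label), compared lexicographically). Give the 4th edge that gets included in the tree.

Sort edges by weight, then run Kruskal:
2—3 (6): add. Components now {1} {2,3} {4} {5}
4—5 (10): add. Components now {1} {2,3} {4,5}
2—5 (11): add. Components now {1} {2,3,4,5}
1—5 (14): add. Components now {1,2,3,4,5}
The 4th edge added is 1—5.

1-5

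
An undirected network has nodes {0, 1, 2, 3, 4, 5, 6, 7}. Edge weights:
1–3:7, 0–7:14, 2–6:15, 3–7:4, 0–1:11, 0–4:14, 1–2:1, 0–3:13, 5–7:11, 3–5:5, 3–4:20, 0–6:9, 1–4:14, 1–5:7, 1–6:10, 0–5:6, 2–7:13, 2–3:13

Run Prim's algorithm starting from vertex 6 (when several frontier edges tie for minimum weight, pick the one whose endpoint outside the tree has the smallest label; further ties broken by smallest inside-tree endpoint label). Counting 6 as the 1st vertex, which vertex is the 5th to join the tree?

Prim's algorithm from 6:
Step 1: cheapest edge leaving the tree is 0–6 (9); add 0.
Step 2: cheapest edge leaving the tree is 0–5 (6); add 5.
Step 3: cheapest edge leaving the tree is 3–5 (5); add 3.
Step 4: cheapest edge leaving the tree is 3–7 (4); add 7.
Step 5: cheapest edge leaving the tree is 1–3 (7); add 1.
Step 6: cheapest edge leaving the tree is 1–2 (1); add 2.
Step 7: cheapest edge leaving the tree is 0–4 (14); add 4.
Vertex order: 6, 0, 5, 3, 7, 1, 2, 4. The 5th vertex is 7.

7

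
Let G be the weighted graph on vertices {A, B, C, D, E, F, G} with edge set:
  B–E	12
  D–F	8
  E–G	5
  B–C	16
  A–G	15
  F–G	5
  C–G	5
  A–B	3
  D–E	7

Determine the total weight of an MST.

Prim, starting at D.
Step 1: frontier [D–E 7, D–F 8] → take D–E (7); add E.
Step 2: frontier [D–F 8, E–G 5, B–E 12] → take E–G (5); add G.
Step 3: frontier [D–F 8, B–E 12, C–G 5, F–G 5, A–G 15] → take C–G (5); add C.
Step 4: frontier [B–C 16, D–F 8, B–E 12, F–G 5, A–G 15] → take F–G (5); add F.
Step 5: frontier [B–C 16, B–E 12, A–G 15] → take B–E (12); add B.
Step 6: frontier [A–B 3, A–G 15] → take A–B (3); add A.
MST edges: D–E, E–G, C–G, F–G, B–E, A–B; total weight 7+5+5+5+12+3 = 37.

37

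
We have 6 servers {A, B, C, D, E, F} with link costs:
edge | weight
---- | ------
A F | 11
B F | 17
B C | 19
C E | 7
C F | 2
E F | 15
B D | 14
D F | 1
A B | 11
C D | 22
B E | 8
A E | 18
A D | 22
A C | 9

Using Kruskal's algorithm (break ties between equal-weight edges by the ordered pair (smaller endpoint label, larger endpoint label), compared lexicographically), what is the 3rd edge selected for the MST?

C-E

Sort edges by weight, then run Kruskal:
D F (1): add. Components now {A} {B} {C} {D,F} {E}
C F (2): add. Components now {A} {B} {C,D,F} {E}
C E (7): add. Components now {A} {B} {C,D,E,F}
B E (8): add. Components now {A} {B,C,D,E,F}
A C (9): add. Components now {A,B,C,D,E,F}
The 3rd edge added is C E.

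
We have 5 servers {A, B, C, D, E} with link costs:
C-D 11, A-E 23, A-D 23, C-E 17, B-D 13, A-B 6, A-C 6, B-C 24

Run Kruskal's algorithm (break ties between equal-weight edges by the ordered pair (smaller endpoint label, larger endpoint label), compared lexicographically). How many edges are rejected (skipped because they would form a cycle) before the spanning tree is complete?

1

Kruskal: consider edges lightest-first.
A-B (6): add. Components now {A,B} {C} {D} {E}
A-C (6): add. Components now {A,B,C} {D} {E}
C-D (11): add. Components now {A,B,C,D} {E}
B-D (13): skip — B and D already connected.
C-E (17): add. Components now {A,B,C,D,E}
Edges rejected before the tree was complete: 1.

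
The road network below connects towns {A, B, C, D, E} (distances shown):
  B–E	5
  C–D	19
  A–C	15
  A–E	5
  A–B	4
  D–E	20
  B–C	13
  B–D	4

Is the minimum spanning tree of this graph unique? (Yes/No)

Kruskal's algorithm — process edges by increasing weight (ties by edge label):
A–B (4): add. Components now {A,B} {C} {D} {E}
B–D (4): add. Components now {A,B,D} {C} {E}
A–E (5): add. Components now {A,B,D,E} {C}
B–E (5): skip — B and E already connected.
B–C (13): add. Components now {A,B,C,D,E}
Non-tree edge B–E has weight 5, equal to the heaviest edge on its tree cycle — swapping gives another MST of the same weight. Not unique.

No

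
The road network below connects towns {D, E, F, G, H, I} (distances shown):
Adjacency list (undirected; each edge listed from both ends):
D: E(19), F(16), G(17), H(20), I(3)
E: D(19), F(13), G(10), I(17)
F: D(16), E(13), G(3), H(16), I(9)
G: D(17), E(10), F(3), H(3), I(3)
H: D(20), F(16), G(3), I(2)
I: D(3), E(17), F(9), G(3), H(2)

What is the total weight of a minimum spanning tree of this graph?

21

Prim, starting at G.
Step 1: cheapest edge leaving the tree is F–G (3); add F.
Step 2: cheapest edge leaving the tree is G–H (3); add H.
Step 3: cheapest edge leaving the tree is H–I (2); add I.
Step 4: cheapest edge leaving the tree is D–I (3); add D.
Step 5: cheapest edge leaving the tree is E–G (10); add E.
MST edges: F–G, G–H, H–I, D–I, E–G; total weight 3+3+2+3+10 = 21.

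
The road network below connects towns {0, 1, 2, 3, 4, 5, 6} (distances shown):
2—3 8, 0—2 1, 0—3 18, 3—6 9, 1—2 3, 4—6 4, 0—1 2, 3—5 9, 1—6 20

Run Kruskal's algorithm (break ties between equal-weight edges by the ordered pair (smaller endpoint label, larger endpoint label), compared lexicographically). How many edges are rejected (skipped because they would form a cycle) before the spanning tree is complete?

1

Kruskal: consider edges lightest-first.
0—2 (1): add. Components now {0,2} {1} {3} {4} {5} {6}
0—1 (2): add. Components now {0,1,2} {3} {4} {5} {6}
1—2 (3): skip — 1 and 2 already connected.
4—6 (4): add. Components now {0,1,2} {3} {4,6} {5}
2—3 (8): add. Components now {0,1,2,3} {4,6} {5}
3—5 (9): add. Components now {0,1,2,3,5} {4,6}
3—6 (9): add. Components now {0,1,2,3,4,5,6}
Edges rejected before the tree was complete: 1.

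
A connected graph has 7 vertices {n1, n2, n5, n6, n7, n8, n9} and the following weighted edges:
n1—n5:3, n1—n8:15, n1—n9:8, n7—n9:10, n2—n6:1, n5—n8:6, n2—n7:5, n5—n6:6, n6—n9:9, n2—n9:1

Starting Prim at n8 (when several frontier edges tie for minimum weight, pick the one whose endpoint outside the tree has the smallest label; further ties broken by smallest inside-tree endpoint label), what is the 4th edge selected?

Prim, starting at n8.
Step 1: frontier [n5—n8 6, n1—n8 15] → take n5—n8 (6); add n5.
Step 2: frontier [n1—n5 3, n5—n6 6, n1—n8 15] → take n1—n5 (3); add n1.
Step 3: frontier [n1—n9 8, n5—n6 6] → take n5—n6 (6); add n6.
Step 4: frontier [n1—n9 8, n2—n6 1, n6—n9 9] → take n2—n6 (1); add n2.
Step 5: frontier [n1—n9 8, n2—n9 1, n2—n7 5, n6—n9 9] → take n2—n9 (1); add n9.
Step 6: frontier [n2—n7 5, n7—n9 10] → take n2—n7 (5); add n7.
The 4th edge added is n2—n6.

n2-n6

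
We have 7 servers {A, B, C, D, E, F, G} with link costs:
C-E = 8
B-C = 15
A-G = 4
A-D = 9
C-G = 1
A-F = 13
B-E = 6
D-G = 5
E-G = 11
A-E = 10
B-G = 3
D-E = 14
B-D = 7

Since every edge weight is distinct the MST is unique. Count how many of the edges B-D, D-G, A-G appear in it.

2

Kruskal's algorithm — process edges by increasing weight (ties by edge label):
C-G (1): add — endpoints in different components.
B-G (3): add — endpoints in different components.
A-G (4): add — endpoints in different components.
D-G (5): add — endpoints in different components.
B-E (6): add — endpoints in different components.
B-D (7): skip — B and D already connected.
C-E (8): skip — C and E already connected.
A-D (9): skip — A and D already connected.
A-E (10): skip — A and E already connected.
E-G (11): skip — E and G already connected.
A-F (13): add — endpoints in different components.
MST edge set: {C-G, B-G, A-G, D-G, B-E, A-F}.
Of the listed edges, {D-G, A-G} are in the MST → 2.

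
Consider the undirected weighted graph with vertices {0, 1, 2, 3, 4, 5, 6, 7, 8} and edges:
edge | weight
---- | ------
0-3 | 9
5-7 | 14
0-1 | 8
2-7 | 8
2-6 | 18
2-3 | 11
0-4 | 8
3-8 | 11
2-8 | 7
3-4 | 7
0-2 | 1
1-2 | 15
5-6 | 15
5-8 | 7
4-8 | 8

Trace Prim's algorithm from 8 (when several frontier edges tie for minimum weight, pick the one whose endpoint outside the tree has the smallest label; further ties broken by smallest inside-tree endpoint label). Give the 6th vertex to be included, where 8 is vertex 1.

4

Prim, starting at 8.
Step 1: cheapest edge leaving the tree is 2-8 (7); add 2.
Step 2: cheapest edge leaving the tree is 0-2 (1); add 0.
Step 3: cheapest edge leaving the tree is 5-8 (7); add 5.
Step 4: cheapest edge leaving the tree is 0-1 (8); add 1.
Step 5: cheapest edge leaving the tree is 0-4 (8); add 4.
Step 6: cheapest edge leaving the tree is 3-4 (7); add 3.
Step 7: cheapest edge leaving the tree is 2-7 (8); add 7.
Step 8: cheapest edge leaving the tree is 5-6 (15); add 6.
Vertex order: 8, 2, 0, 5, 1, 4, 3, 7, 6. The 6th vertex is 4.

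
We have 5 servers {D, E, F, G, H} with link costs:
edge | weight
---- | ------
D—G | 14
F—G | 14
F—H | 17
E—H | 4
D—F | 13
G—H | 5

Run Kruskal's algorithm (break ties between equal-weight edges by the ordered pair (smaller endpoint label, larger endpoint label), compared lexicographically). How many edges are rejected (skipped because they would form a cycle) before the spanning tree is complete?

Kruskal: consider edges lightest-first.
E—H (4): add — endpoints in different components.
G—H (5): add — endpoints in different components.
D—F (13): add — endpoints in different components.
D—G (14): add — endpoints in different components.
Edges rejected before the tree was complete: 0.

0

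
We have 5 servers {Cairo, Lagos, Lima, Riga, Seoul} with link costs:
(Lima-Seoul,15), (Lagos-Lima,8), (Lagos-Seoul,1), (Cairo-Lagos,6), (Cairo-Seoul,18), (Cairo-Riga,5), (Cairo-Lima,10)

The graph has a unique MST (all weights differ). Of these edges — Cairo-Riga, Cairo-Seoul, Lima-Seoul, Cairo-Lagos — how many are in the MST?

Sort edges by weight, then run Kruskal:
Lagos-Seoul (1): add. Components now {Riga} {Lagos,Seoul} {Cairo} {Lima}
Cairo-Riga (5): add. Components now {Cairo,Riga} {Lagos,Seoul} {Lima}
Cairo-Lagos (6): add. Components now {Cairo,Lagos,Riga,Seoul} {Lima}
Lagos-Lima (8): add. Components now {Cairo,Lagos,Lima,Riga,Seoul}
MST edge set: {Lagos-Seoul, Cairo-Riga, Cairo-Lagos, Lagos-Lima}.
Of the listed edges, {Cairo-Riga, Cairo-Lagos} are in the MST → 2.

2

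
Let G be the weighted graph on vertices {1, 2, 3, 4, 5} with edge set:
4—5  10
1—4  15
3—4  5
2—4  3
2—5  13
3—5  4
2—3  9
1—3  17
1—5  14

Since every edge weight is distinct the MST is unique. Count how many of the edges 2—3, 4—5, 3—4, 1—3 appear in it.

1

Kruskal's algorithm — process edges by increasing weight (ties by edge label):
2—4 (3): add. Components now {1} {2,4} {3} {5}
3—5 (4): add. Components now {1} {2,4} {3,5}
3—4 (5): add. Components now {1} {2,3,4,5}
2—3 (9): skip — 2 and 3 already connected.
4—5 (10): skip — 4 and 5 already connected.
2—5 (13): skip — 2 and 5 already connected.
1—5 (14): add. Components now {1,2,3,4,5}
MST edge set: {2—4, 3—5, 3—4, 1—5}.
Of the listed edges, {3—4} are in the MST → 1.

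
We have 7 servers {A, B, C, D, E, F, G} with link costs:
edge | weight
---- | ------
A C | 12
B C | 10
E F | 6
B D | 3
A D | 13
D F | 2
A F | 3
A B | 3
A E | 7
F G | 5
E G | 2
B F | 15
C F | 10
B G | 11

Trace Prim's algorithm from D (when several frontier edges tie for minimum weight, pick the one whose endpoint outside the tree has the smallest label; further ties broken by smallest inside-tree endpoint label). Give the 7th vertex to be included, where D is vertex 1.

Prim's algorithm from D:
Step 1: cheapest edge leaving the tree is D F (2); add F.
Step 2: cheapest edge leaving the tree is A F (3); add A.
Step 3: cheapest edge leaving the tree is A B (3); add B.
Step 4: cheapest edge leaving the tree is F G (5); add G.
Step 5: cheapest edge leaving the tree is E G (2); add E.
Step 6: cheapest edge leaving the tree is B C (10); add C.
Vertex order: D, F, A, B, G, E, C. The 7th vertex is C.

C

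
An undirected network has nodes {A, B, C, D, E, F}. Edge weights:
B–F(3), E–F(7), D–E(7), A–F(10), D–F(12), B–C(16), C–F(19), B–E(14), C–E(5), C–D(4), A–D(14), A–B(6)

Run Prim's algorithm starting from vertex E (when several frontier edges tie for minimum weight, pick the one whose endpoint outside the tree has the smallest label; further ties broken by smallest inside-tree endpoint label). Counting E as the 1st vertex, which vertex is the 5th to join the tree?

Grow the tree from E using Prim:
Step 1: frontier [C–E 5, D–E 7, E–F 7, B–E 14] → take C–E (5); add C.
Step 2: frontier [C–D 4, B–C 16, C–F 19, D–E 7, E–F 7, B–E 14] → take C–D (4); add D.
Step 3: frontier [B–C 16, C–F 19, D–F 12, A–D 14, E–F 7, B–E 14] → take E–F (7); add F.
Step 4: frontier [B–C 16, A–D 14, B–E 14, B–F 3, A–F 10] → take B–F (3); add B.
Step 5: frontier [A–B 6, A–D 14, A–F 10] → take A–B (6); add A.
Vertex order: E, C, D, F, B, A. The 5th vertex is B.

B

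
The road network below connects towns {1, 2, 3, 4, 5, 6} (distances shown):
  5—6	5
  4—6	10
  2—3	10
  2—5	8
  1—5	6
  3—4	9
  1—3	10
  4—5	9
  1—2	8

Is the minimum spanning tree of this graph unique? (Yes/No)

No

Sort edges by weight, then run Kruskal:
5—6 (5): add — endpoints in different components.
1—5 (6): add — endpoints in different components.
1—2 (8): add — endpoints in different components.
2—5 (8): skip — 2 and 5 already connected.
3—4 (9): add — endpoints in different components.
4—5 (9): add — endpoints in different components.
Non-tree edge 2—5 has weight 8, equal to the heaviest edge on its tree cycle — swapping gives another MST of the same weight. Not unique.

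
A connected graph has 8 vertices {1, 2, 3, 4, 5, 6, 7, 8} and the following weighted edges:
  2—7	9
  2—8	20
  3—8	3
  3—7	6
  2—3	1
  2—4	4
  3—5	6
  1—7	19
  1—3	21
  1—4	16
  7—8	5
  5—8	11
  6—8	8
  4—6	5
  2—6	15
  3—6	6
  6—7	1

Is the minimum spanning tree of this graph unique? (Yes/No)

Kruskal: consider edges lightest-first.
2—3 (1): add — endpoints in different components.
6—7 (1): add — endpoints in different components.
3—8 (3): add — endpoints in different components.
2—4 (4): add — endpoints in different components.
4—6 (5): add — endpoints in different components.
7—8 (5): skip — 7 and 8 already connected.
3—5 (6): add — endpoints in different components.
3—6 (6): skip — 3 and 6 already connected.
3—7 (6): skip — 3 and 7 already connected.
6—8 (8): skip — 6 and 8 already connected.
2—7 (9): skip — 2 and 7 already connected.
5—8 (11): skip — 5 and 8 already connected.
2—6 (15): skip — 2 and 6 already connected.
1—4 (16): add — endpoints in different components.
Non-tree edge 7—8 has weight 5, equal to the heaviest edge on its tree cycle — swapping gives another MST of the same weight. Not unique.

No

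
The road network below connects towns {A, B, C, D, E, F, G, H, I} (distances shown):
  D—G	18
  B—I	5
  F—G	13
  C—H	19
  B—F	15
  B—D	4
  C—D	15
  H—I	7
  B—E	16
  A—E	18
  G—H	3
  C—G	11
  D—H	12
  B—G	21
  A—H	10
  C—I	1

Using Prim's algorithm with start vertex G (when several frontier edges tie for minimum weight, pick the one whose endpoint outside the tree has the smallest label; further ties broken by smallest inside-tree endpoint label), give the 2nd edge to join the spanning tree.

H-I

Grow the tree from G using Prim:
Step 1: cheapest edge leaving the tree is G—H (3); add H.
Step 2: cheapest edge leaving the tree is H—I (7); add I.
Step 3: cheapest edge leaving the tree is C—I (1); add C.
Step 4: cheapest edge leaving the tree is B—I (5); add B.
Step 5: cheapest edge leaving the tree is B—D (4); add D.
Step 6: cheapest edge leaving the tree is A—H (10); add A.
Step 7: cheapest edge leaving the tree is F—G (13); add F.
Step 8: cheapest edge leaving the tree is B—E (16); add E.
The 2nd edge added is H—I.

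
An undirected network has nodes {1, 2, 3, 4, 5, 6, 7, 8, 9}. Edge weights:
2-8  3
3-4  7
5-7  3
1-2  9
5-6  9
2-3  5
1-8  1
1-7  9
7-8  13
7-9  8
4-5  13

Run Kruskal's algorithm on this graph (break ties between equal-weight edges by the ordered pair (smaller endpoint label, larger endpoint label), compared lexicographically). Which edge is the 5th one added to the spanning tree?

Sort edges by weight, then run Kruskal:
1-8 (1): add — endpoints in different components.
2-8 (3): add — endpoints in different components.
5-7 (3): add — endpoints in different components.
2-3 (5): add — endpoints in different components.
3-4 (7): add — endpoints in different components.
7-9 (8): add — endpoints in different components.
1-2 (9): skip — 1 and 2 already connected.
1-7 (9): add — endpoints in different components.
5-6 (9): add — endpoints in different components.
The 5th edge added is 3-4.

3-4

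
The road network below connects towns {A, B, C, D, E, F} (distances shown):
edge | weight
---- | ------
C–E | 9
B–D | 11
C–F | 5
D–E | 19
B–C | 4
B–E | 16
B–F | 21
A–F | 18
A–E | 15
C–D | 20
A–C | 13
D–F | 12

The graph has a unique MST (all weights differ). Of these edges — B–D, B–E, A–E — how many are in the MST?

Sort edges by weight, then run Kruskal:
B–C (4): add. Components now {A} {B,C} {D} {E} {F}
C–F (5): add. Components now {A} {B,C,F} {D} {E}
C–E (9): add. Components now {A} {B,C,E,F} {D}
B–D (11): add. Components now {A} {B,C,D,E,F}
D–F (12): skip — D and F already connected.
A–C (13): add. Components now {A,B,C,D,E,F}
MST edge set: {B–C, C–F, C–E, B–D, A–C}.
Of the listed edges, {B–D} are in the MST → 1.

1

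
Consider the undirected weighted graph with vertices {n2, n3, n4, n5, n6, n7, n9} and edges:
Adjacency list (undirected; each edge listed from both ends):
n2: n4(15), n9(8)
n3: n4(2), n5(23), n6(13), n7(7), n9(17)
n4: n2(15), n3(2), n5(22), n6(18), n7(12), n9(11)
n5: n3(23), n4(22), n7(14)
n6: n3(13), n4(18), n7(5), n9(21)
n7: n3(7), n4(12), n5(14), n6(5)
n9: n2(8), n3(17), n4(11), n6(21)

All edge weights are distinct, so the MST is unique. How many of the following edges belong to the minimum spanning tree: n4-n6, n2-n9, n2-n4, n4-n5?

Kruskal's algorithm — process edges by increasing weight (ties by edge label):
n3-n4 (2): add — endpoints in different components.
n6-n7 (5): add — endpoints in different components.
n3-n7 (7): add — endpoints in different components.
n2-n9 (8): add — endpoints in different components.
n4-n9 (11): add — endpoints in different components.
n4-n7 (12): skip — n7 and n4 already connected.
n3-n6 (13): skip — n6 and n3 already connected.
n5-n7 (14): add — endpoints in different components.
MST edge set: {n3-n4, n6-n7, n3-n7, n2-n9, n4-n9, n5-n7}.
Of the listed edges, {n2-n9} are in the MST → 1.

1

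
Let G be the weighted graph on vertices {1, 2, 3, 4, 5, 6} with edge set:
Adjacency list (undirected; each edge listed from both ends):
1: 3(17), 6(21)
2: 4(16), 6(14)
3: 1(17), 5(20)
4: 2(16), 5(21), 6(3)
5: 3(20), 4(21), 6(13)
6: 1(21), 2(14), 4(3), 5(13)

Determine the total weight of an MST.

Kruskal: consider edges lightest-first.
4-6 (3): add. Components now {1} {2} {3} {4,6} {5}
5-6 (13): add. Components now {1} {2} {3} {4,5,6}
2-6 (14): add. Components now {1} {2,4,5,6} {3}
2-4 (16): skip — 2 and 4 already connected.
1-3 (17): add. Components now {1,3} {2,4,5,6}
3-5 (20): add. Components now {1,2,3,4,5,6}
MST edges: 4-6, 5-6, 2-6, 1-3, 3-5; total weight 3+13+14+17+20 = 67.

67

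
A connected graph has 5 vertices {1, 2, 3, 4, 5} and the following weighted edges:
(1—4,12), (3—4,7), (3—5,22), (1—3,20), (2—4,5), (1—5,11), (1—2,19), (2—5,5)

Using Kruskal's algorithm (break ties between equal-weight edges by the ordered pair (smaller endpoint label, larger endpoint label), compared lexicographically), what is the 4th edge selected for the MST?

1-5

Kruskal: consider edges lightest-first.
2—4 (5): add. Components now {1} {2,4} {3} {5}
2—5 (5): add. Components now {1} {2,4,5} {3}
3—4 (7): add. Components now {1} {2,3,4,5}
1—5 (11): add. Components now {1,2,3,4,5}
The 4th edge added is 1—5.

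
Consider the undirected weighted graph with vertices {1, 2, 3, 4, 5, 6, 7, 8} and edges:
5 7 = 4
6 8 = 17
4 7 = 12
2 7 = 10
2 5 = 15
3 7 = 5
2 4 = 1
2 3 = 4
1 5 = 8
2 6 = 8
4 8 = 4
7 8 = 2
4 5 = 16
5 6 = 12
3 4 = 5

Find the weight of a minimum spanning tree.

Grow the tree from 3 using Prim:
Step 1: cheapest edge leaving the tree is 2 3 (4); add 2.
Step 2: cheapest edge leaving the tree is 2 4 (1); add 4.
Step 3: cheapest edge leaving the tree is 4 8 (4); add 8.
Step 4: cheapest edge leaving the tree is 7 8 (2); add 7.
Step 5: cheapest edge leaving the tree is 5 7 (4); add 5.
Step 6: cheapest edge leaving the tree is 1 5 (8); add 1.
Step 7: cheapest edge leaving the tree is 2 6 (8); add 6.
MST edges: 2 3, 2 4, 4 8, 7 8, 5 7, 1 5, 2 6; total weight 4+1+4+2+4+8+8 = 31.

31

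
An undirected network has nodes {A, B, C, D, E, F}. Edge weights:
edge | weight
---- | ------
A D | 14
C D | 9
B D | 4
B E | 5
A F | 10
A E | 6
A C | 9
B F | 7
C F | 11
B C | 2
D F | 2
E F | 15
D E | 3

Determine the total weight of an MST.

Grow the tree from E using Prim:
Step 1: cheapest edge leaving the tree is D E (3); add D.
Step 2: cheapest edge leaving the tree is D F (2); add F.
Step 3: cheapest edge leaving the tree is B D (4); add B.
Step 4: cheapest edge leaving the tree is B C (2); add C.
Step 5: cheapest edge leaving the tree is A E (6); add A.
MST edges: D E, D F, B D, B C, A E; total weight 3+2+4+2+6 = 17.

17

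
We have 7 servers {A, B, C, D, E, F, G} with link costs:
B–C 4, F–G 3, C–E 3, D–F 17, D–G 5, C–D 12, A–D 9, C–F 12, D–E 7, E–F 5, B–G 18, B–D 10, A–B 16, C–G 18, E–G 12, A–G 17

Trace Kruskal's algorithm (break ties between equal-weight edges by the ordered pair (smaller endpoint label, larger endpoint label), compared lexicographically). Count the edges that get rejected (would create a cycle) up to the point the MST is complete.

Sort edges by weight, then run Kruskal:
C–E (3): add — endpoints in different components.
F–G (3): add — endpoints in different components.
B–C (4): add — endpoints in different components.
D–G (5): add — endpoints in different components.
E–F (5): add — endpoints in different components.
D–E (7): skip — D and E already connected.
A–D (9): add — endpoints in different components.
Edges rejected before the tree was complete: 1.

1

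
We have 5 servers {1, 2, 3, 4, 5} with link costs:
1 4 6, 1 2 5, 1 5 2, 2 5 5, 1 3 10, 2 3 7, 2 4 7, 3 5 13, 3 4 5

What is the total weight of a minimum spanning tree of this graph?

Prim's algorithm from 2:
Step 1: frontier [1 2 5, 2 5 5, 2 3 7, 2 4 7] → take 1 2 (5); add 1.
Step 2: frontier [1 5 2, 1 4 6, 1 3 10, 2 5 5, 2 3 7, 2 4 7] → take 1 5 (2); add 5.
Step 3: frontier [1 4 6, 1 3 10, 2 3 7, 2 4 7, 3 5 13] → take 1 4 (6); add 4.
Step 4: frontier [1 3 10, 2 3 7, 3 4 5, 3 5 13] → take 3 4 (5); add 3.
MST edges: 1 2, 1 5, 1 4, 3 4; total weight 5+2+6+5 = 18.

18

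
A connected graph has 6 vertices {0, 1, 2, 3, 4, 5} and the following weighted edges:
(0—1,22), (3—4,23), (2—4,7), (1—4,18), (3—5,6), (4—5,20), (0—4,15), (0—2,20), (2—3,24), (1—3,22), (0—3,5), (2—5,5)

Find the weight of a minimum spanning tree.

Grow the tree from 4 using Prim:
Step 1: cheapest edge leaving the tree is 2—4 (7); add 2.
Step 2: cheapest edge leaving the tree is 2—5 (5); add 5.
Step 3: cheapest edge leaving the tree is 3—5 (6); add 3.
Step 4: cheapest edge leaving the tree is 0—3 (5); add 0.
Step 5: cheapest edge leaving the tree is 1—4 (18); add 1.
MST edges: 2—4, 2—5, 3—5, 0—3, 1—4; total weight 7+5+6+5+18 = 41.

41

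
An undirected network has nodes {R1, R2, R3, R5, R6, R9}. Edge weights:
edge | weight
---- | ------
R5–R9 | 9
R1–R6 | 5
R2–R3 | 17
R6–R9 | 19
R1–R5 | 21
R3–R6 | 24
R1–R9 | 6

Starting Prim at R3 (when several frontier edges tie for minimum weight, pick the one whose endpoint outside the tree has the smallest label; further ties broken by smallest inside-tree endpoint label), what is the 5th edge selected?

R5-R9

Prim, starting at R3.
Step 1: cheapest edge leaving the tree is R2–R3 (17); add R2.
Step 2: cheapest edge leaving the tree is R3–R6 (24); add R6.
Step 3: cheapest edge leaving the tree is R1–R6 (5); add R1.
Step 4: cheapest edge leaving the tree is R1–R9 (6); add R9.
Step 5: cheapest edge leaving the tree is R5–R9 (9); add R5.
The 5th edge added is R5–R9.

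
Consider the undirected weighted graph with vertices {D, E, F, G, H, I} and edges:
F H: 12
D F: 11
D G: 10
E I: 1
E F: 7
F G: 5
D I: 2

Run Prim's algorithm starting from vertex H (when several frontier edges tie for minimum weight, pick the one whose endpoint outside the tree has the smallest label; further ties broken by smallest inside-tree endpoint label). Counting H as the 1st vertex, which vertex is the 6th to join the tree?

D

Grow the tree from H using Prim:
Step 1: cheapest edge leaving the tree is F H (12); add F.
Step 2: cheapest edge leaving the tree is F G (5); add G.
Step 3: cheapest edge leaving the tree is E F (7); add E.
Step 4: cheapest edge leaving the tree is E I (1); add I.
Step 5: cheapest edge leaving the tree is D I (2); add D.
Vertex order: H, F, G, E, I, D. The 6th vertex is D.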